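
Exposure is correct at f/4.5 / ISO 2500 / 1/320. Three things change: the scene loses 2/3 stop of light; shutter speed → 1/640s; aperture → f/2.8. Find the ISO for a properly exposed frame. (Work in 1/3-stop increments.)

ISO 3200

Scene light: 2/3 stop darker.
Shutter speed: 1/320 → 1/400 → 1/500 → 1/640 — 1 stop faster (darker).
Aperture: f/4.5 → f/4 → f/3.5 → f/3.2 → f/2.8 — 1 1/3 stops wider (brighter).
Net so far: 1/3 stop darker. ISO: 2500 → 3200.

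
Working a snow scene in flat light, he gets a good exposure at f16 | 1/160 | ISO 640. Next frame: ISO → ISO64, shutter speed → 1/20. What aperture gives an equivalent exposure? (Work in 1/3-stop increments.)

f/14

ISO: 640 → 500 → 400 → 320 → 250 → 200 → 160 → 125 → 100 → 80 → 64 — 3 1/3 stops dropped (darker).
Shutter speed: 1/160 → 1/125 → 1/100 → 1/80 → 1/60 → 1/50 → 1/40 → 1/30 → 1/25 → 1/20 — 3 stops slower (brighter).
Net change so far: 1/3 stop darker. Offset with the aperture: f/16 → f/14.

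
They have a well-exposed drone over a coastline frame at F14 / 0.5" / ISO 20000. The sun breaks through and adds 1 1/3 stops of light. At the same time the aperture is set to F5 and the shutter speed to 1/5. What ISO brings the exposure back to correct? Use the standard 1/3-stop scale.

Scene light: 1 1/3 stops brighter.
Aperture: f/14 → f/13 → f/11 → f/10 → f/9 → f/8 → f/7.1 → f/6.3 → f/5.6 → f/5 — 3 stops larger aperture (brighter).
Shutter speed: 0.5 → 0.4 → 0.3 → 1/4 → 1/5 — 1 1/3 stops faster (darker).
Net so far: 3 stops brighter. ISO: 20000 → 16000 → 12800 → 10000 → 8000 → 6400 → 5000 → 4000 → 3200 → 2500.

ISO 2500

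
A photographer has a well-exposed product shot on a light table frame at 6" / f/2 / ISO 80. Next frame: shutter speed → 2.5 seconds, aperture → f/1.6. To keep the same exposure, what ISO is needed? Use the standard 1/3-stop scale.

ISO 125

Shutter speed: 6 → 5 → 4 → 3.2 → 2.5 — 1 1/3 stops faster (darker).
Aperture: f/2 → f/1.8 → f/1.6 — 2/3 stop larger aperture (brighter).
Net change so far: 2/3 stop darker. Offset with the ISO: 80 → 100 → 125.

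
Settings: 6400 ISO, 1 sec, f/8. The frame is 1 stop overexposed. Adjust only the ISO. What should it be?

ISO 3200

Overexposed by 1 stop → need 1 stop darker.
ISO: 6400 → 3200.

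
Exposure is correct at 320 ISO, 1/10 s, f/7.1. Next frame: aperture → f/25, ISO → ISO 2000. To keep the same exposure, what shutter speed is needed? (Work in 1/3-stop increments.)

Aperture: f/7.1 → f/8 → f/9 → f/10 → f/11 → f/13 → f/14 → f/16 → f/18 → f/20 → f/22 → f/25 — 3 2/3 stops smaller aperture (darker).
ISO: 320 → 400 → 500 → 640 → 800 → 1000 → 1250 → 1600 → 2000 — 2 2/3 stops raised (brighter).
Net change so far: 1 stop darker. Offset with the shutter speed: 1/10 → 1/8 → 1/6 → 1/5.

1/5s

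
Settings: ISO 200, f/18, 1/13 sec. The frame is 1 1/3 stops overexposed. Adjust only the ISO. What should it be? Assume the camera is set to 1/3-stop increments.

ISO 80

Overexposed by 1 1/3 stops → need 1 1/3 stops darker.
ISO: 200 → 160 → 125 → 100 → 80.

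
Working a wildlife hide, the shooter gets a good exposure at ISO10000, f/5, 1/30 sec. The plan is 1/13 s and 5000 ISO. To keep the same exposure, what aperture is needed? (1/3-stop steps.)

Shutter speed: 1/30 → 1/25 → 1/20 → 1/15 → 1/13 — 1 1/3 stops longer (brighter).
ISO: 10000 → 8000 → 6400 → 5000 — 1 stop dropped (darker).
Net change so far: 1/3 stop brighter. Offset with the aperture: f/5 → f/5.6.

f/5.6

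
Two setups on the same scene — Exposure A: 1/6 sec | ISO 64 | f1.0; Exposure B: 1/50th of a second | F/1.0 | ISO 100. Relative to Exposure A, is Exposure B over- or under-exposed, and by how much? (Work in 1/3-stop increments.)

Aperture: unchanged.
Shutter speed: 1/6 → 1/8 → 1/10 → 1/13 → 1/15 → 1/20 → 1/25 → 1/30 → 1/40 → 1/50 — 3 stops faster (darker).
ISO: 64 → 80 → 100 — 2/3 stop raised (brighter).
Net: −3 +2/3 = −2 1/3 stops.

2 1/3 stops darker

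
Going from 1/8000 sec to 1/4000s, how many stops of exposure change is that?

1 stop

1/8000 → 1/4000 — count the steps: 1 stop.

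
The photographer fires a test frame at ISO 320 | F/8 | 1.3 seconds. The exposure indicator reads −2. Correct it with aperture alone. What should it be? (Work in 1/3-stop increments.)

f/4

Underexposed by 2 stops → need 2 stops brighter.
Aperture: f/8 → f/7.1 → f/6.3 → f/5.6 → f/5 → f/4.5 → f/4.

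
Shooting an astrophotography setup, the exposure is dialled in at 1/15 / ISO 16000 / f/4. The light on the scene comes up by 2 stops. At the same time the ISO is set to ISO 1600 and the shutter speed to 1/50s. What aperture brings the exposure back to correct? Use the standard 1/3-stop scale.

f/1.4

Scene light: 2 stops brighter.
ISO: 16000 → 12800 → 10000 → 8000 → 6400 → 5000 → 4000 → 3200 → 2500 → 2000 → 1600 — 3 1/3 stops lower (darker).
Shutter speed: 1/15 → 1/20 → 1/25 → 1/30 → 1/40 → 1/50 — 1 2/3 stops shorter (darker).
Net so far: 3 stops darker. Aperture: f/4 → f/3.5 → f/3.2 → f/2.8 → f/2.5 → f/2.2 → f/2 → f/1.8 → f/1.6 → f/1.4.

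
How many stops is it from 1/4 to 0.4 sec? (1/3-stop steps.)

1/4 → 0.3 → 0.4 — count the steps: 2 third-stops = 2/3 stop.

2/3 stop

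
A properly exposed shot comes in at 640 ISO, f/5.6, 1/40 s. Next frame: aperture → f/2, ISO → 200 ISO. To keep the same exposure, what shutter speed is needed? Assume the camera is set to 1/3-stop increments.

1/100s

Aperture: f/5.6 → f/5 → f/4.5 → f/4 → f/3.5 → f/3.2 → f/2.8 → f/2.5 → f/2.2 → f/2 — 3 stops larger aperture (brighter).
ISO: 640 → 500 → 400 → 320 → 250 → 200 — 1 2/3 stops dropped (darker).
Net change so far: 1 1/3 stops brighter. Offset with the shutter speed: 1/40 → 1/50 → 1/60 → 1/80 → 1/100.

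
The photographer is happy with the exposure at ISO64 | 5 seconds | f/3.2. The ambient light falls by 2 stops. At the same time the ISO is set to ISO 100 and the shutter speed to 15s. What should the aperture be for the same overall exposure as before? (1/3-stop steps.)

Scene light: 2 stops darker.
ISO: 64 → 80 → 100 — 2/3 stop raised (brighter).
Shutter speed: 5 → 6 → 8 → 10 → 13 → 15 — 1 2/3 stops slower (brighter).
Net so far: 1/3 stop brighter. Aperture: f/3.2 → f/3.5.

f/3.5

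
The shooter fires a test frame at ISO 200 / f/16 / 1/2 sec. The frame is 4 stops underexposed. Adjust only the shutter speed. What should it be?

8 s

Underexposed by 4 stops → need 4 stops brighter.
Shutter speed: 1/2 → 1 → 2 → 4 → 8.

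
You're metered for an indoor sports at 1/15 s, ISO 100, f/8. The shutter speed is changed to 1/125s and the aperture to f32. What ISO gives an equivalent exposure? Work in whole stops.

ISO 12800

Shutter speed: 1/15 → 1/30 → 1/60 → 1/125 — 3 stops shorter (darker).
Aperture: f/8 → f/11 → f/16 → f/22 → f/32 — 4 stops smaller aperture (darker).
Net change so far: 7 stops darker. Offset with the ISO: 100 → 200 → 400 → 800 → 1600 → 3200 → 6400 → 12800.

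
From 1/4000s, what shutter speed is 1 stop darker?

Shutter speed: 1/4000 → 1/8000 — 1 stop shorter (darker).

1/8000s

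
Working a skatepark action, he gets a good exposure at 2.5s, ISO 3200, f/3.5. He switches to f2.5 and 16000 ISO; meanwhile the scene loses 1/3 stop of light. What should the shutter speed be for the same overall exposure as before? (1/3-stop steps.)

Scene light: 1/3 stop darker.
Aperture: f/3.5 → f/3.2 → f/2.8 → f/2.5 — 1 stop wider (brighter).
ISO: 3200 → 4000 → 5000 → 6400 → 8000 → 10000 → 12800 → 16000 — 2 1/3 stops higher (brighter).
Net so far: 3 stops brighter. Shutter speed: 2.5 → 2 → 1.6 → 1.3 → 1 → 0.8 → 0.6 → 0.5 → 0.4 → 0.3.

0.3 s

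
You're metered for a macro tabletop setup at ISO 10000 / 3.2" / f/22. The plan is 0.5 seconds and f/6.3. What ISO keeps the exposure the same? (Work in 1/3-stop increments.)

Shutter speed: 3.2 → 2.5 → 2 → 1.6 → 1.3 → 1 → 0.8 → 0.6 → 0.5 — 2 2/3 stops faster (darker).
Aperture: f/22 → f/20 → f/18 → f/16 → f/14 → f/13 → f/11 → f/10 → f/9 → f/8 → f/7.1 → f/6.3 — 3 2/3 stops larger aperture (brighter).
Net change so far: 1 stop brighter. Offset with the ISO: 10000 → 8000 → 6400 → 5000.

ISO 5000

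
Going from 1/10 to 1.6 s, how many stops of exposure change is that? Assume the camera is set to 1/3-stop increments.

1/10 → 1/8 → 1/6 → 1/5 → 1/4 → 0.3 → 0.4 → 0.5 → 0.6 → 0.8 → 1 → 1.3 → 1.6 — count the steps: 12 third-stops = 4 stops.

4 stops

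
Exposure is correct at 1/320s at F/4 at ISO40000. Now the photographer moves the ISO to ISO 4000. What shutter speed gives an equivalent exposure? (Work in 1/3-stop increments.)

ISO: 40000 → 32000 → 25600 → 20000 → 16000 → 12800 → 10000 → 8000 → 6400 → 5000 → 4000 — 3 1/3 stops lower (darker).
Need 3 1/3 stops brighter from the shutter speed: 1/320 → 1/250 → 1/200 → 1/160 → 1/125 → 1/100 → 1/80 → 1/60 → 1/50 → 1/40 → 1/30.

1/30s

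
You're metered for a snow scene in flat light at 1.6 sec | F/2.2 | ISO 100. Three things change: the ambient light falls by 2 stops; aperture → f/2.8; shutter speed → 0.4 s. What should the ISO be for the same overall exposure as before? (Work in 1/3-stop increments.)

Scene light: 2 stops darker.
Aperture: f/2.2 → f/2.5 → f/2.8 — 2/3 stop stopped down (darker).
Shutter speed: 1.6 → 1.3 → 1 → 0.8 → 0.6 → 0.5 → 0.4 — 2 stops shorter (darker).
Net so far: 4 2/3 stops darker. ISO: 100 → 125 → 160 → 200 → 250 → 320 → 400 → 500 → 640 → 800 → 1000 → 1250 → 1600 → 2000 → 2500.

ISO 2500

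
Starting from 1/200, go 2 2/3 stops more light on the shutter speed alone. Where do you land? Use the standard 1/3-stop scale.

Shutter speed: 1/200 → 1/160 → 1/125 → 1/100 → 1/80 → 1/60 → 1/50 → 1/40 → 1/30 — 2 2/3 stops slower (brighter).

1/30s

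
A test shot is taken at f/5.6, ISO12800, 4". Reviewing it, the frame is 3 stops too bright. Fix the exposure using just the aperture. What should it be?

Overexposed by 3 stops → need 3 stops darker.
Aperture: f/5.6 → f/8 → f/11 → f/16.

f/16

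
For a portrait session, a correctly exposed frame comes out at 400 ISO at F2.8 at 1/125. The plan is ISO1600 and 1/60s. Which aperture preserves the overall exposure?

ISO: 400 → 800 → 1600 — 2 stops higher (brighter).
Shutter speed: 1/125 → 1/60 — 1 stop slower (brighter).
Net change so far: 3 stops brighter. Offset with the aperture: f/2.8 → f/4 → f/5.6 → f/8.

f/8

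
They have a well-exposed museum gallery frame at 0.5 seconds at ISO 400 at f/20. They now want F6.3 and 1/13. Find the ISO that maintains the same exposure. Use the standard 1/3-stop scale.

ISO 250

Aperture: f/20 → f/18 → f/16 → f/14 → f/13 → f/11 → f/10 → f/9 → f/8 → f/7.1 → f/6.3 — 3 1/3 stops wider (brighter).
Shutter speed: 0.5 → 0.4 → 0.3 → 1/4 → 1/5 → 1/6 → 1/8 → 1/10 → 1/13 — 2 2/3 stops shorter (darker).
Net change so far: 2/3 stop brighter. Offset with the ISO: 400 → 320 → 250.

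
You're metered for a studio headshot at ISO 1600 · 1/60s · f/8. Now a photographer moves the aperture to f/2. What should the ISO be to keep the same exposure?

Aperture: f/8 → f/5.6 → f/4 → f/2.8 → f/2 — 4 stops opened up (brighter).
Need 4 stops darker from the ISO: 1600 → 800 → 400 → 200 → 100.

ISO 100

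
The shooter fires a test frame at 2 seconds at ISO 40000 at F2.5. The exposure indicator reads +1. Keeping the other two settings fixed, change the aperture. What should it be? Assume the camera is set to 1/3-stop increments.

f/3.5

Overexposed by 1 stop → need 1 stop darker.
Aperture: f/2.5 → f/2.8 → f/3.2 → f/3.5.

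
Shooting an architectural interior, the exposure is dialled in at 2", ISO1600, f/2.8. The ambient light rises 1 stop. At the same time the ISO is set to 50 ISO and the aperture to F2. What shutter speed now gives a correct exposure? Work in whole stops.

15 s

Scene light: 1 stop brighter.
ISO: 1600 → 800 → 400 → 200 → 100 → 50 — 5 stops lower (darker).
Aperture: f/2.8 → f/2 — 1 stop larger aperture (brighter).
Net so far: 3 stops darker. Shutter speed: 2 → 4 → 8 → 15.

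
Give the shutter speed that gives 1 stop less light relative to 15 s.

8 s

Shutter speed: 15 → 8 — 1 stop shorter (darker).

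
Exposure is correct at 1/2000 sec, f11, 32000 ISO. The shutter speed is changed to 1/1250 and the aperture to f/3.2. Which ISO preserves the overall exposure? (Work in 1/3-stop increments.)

ISO 1600

Shutter speed: 1/2000 → 1/1600 → 1/1250 — 2/3 stop longer (brighter).
Aperture: f/11 → f/10 → f/9 → f/8 → f/7.1 → f/6.3 → f/5.6 → f/5 → f/4.5 → f/4 → f/3.5 → f/3.2 — 3 2/3 stops wider (brighter).
Net change so far: 4 1/3 stops brighter. Offset with the ISO: 32000 → 25600 → 20000 → 16000 → 12800 → 10000 → 8000 → 6400 → 5000 → 4000 → 3200 → 2500 → 2000 → 1600.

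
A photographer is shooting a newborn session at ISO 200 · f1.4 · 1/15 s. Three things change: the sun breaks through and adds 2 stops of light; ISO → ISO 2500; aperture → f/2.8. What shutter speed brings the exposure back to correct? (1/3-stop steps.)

Scene light: 2 stops brighter.
ISO: 200 → 250 → 320 → 400 → 500 → 640 → 800 → 1000 → 1250 → 1600 → 2000 → 2500 — 3 2/3 stops raised (brighter).
Aperture: f/1.4 → f/1.6 → f/1.8 → f/2 → f/2.2 → f/2.5 → f/2.8 — 2 stops smaller aperture (darker).
Net so far: 3 2/3 stops brighter. Shutter speed: 1/15 → 1/20 → 1/25 → 1/30 → 1/40 → 1/50 → 1/60 → 1/80 → 1/100 → 1/125 → 1/160 → 1/200.

1/200s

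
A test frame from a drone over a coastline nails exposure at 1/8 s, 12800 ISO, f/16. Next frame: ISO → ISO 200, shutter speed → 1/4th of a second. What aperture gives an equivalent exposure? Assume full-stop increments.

ISO: 12800 → 6400 → 3200 → 1600 → 800 → 400 → 200 — 6 stops lower (darker).
Shutter speed: 1/8 → 1/4 — 1 stop slower (brighter).
Net change so far: 5 stops darker. Offset with the aperture: f/16 → f/11 → f/8 → f/5.6 → f/4 → f/2.8.

f/2.8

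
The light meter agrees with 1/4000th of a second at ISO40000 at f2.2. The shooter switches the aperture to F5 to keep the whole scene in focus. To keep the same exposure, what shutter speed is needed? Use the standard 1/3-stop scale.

Aperture: f/2.2 → f/2.5 → f/2.8 → f/3.2 → f/3.5 → f/4 → f/4.5 → f/5 — 2 1/3 stops smaller aperture (darker).
Need 2 1/3 stops brighter from the shutter speed: 1/4000 → 1/3200 → 1/2500 → 1/2000 → 1/1600 → 1/1250 → 1/1000 → 1/800.

1/800s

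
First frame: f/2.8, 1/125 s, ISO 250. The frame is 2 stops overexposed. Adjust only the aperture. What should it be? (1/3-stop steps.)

f/5.6

Overexposed by 2 stops → need 2 stops darker.
Aperture: f/2.8 → f/3.2 → f/3.5 → f/4 → f/4.5 → f/5 → f/5.6.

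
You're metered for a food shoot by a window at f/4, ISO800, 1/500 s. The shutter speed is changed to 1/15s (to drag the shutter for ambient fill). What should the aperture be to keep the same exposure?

f/22

Shutter speed: 1/500 → 1/250 → 1/125 → 1/60 → 1/30 → 1/15 — 5 stops longer (brighter).
Need 5 stops darker from the aperture: f/4 → f/5.6 → f/8 → f/11 → f/16 → f/22.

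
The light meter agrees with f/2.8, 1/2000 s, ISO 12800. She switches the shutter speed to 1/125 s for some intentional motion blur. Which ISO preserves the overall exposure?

ISO 800

Shutter speed: 1/2000 → 1/1000 → 1/500 → 1/250 → 1/125 — 4 stops slower (brighter).
Need 4 stops darker from the ISO: 12800 → 6400 → 3200 → 1600 → 800.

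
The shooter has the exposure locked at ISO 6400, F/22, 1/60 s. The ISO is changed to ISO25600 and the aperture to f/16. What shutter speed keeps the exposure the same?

ISO: 6400 → 12800 → 25600 — 2 stops higher (brighter).
Aperture: f/22 → f/16 — 1 stop opened up (brighter).
Net change so far: 3 stops brighter. Offset with the shutter speed: 1/60 → 1/125 → 1/250 → 1/500.

1/500s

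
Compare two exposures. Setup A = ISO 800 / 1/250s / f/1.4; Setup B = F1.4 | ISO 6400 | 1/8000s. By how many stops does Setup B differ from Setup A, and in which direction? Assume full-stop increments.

Aperture: unchanged.
Shutter speed: 1/250 → 1/500 → 1/1000 → 1/2000 → 1/4000 → 1/8000 — 5 stops faster (darker).
ISO: 800 → 1600 → 3200 → 6400 — 3 stops raised (brighter).
Net: −5 +3 = −2 stops.

2 stops darker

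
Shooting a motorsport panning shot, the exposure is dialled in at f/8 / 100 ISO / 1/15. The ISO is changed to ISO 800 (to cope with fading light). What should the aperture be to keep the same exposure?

ISO: 100 → 200 → 400 → 800 — 3 stops raised (brighter).
Need 3 stops darker from the aperture: f/8 → f/11 → f/16 → f/22.

f/22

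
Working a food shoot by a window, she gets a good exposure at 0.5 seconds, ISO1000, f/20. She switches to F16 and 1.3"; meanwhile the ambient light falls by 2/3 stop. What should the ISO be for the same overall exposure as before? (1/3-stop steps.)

ISO 400

Scene light: 2/3 stop darker.
Aperture: f/20 → f/18 → f/16 — 2/3 stop wider (brighter).
Shutter speed: 0.5 → 0.6 → 0.8 → 1 → 1.3 — 1 1/3 stops slower (brighter).
Net so far: 1 1/3 stops brighter. ISO: 1000 → 800 → 640 → 500 → 400.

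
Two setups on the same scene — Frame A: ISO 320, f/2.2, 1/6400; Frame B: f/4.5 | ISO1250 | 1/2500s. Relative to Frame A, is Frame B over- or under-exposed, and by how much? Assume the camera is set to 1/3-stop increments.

1 1/3 stops brighter

Aperture: f/2.2 → f/2.5 → f/2.8 → f/3.2 → f/3.5 → f/4 → f/4.5 — 2 stops smaller aperture (darker).
Shutter speed: 1/6400 → 1/5000 → 1/4000 → 1/3200 → 1/2500 — 1 1/3 stops longer (brighter).
ISO: 320 → 400 → 500 → 640 → 800 → 1000 → 1250 — 2 stops raised (brighter).
Net: −2 +1 1/3 +2 = +1 1/3 stops.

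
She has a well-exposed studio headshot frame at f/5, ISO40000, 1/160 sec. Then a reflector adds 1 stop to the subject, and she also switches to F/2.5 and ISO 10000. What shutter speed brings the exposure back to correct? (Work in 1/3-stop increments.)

Scene light: 1 stop brighter.
Aperture: f/5 → f/4.5 → f/4 → f/3.5 → f/3.2 → f/2.8 → f/2.5 — 2 stops wider (brighter).
ISO: 40000 → 32000 → 25600 → 20000 → 16000 → 12800 → 10000 — 2 stops lower (darker).
Net so far: 1 stop brighter. Shutter speed: 1/160 → 1/200 → 1/250 → 1/320.

1/320s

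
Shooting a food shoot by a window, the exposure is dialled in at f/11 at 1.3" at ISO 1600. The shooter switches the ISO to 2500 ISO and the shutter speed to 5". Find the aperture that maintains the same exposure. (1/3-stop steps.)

ISO: 1600 → 2000 → 2500 — 2/3 stop higher (brighter).
Shutter speed: 1.3 → 1.6 → 2 → 2.5 → 3.2 → 4 → 5 — 2 stops longer (brighter).
Net change so far: 2 2/3 stops brighter. Offset with the aperture: f/11 → f/13 → f/14 → f/16 → f/18 → f/20 → f/22 → f/25 → f/29.

f/29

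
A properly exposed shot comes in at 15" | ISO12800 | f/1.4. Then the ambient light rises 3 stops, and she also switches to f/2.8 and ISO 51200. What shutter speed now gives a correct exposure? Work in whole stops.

Scene light: 3 stops brighter.
Aperture: f/1.4 → f/2 → f/2.8 — 2 stops smaller aperture (darker).
ISO: 12800 → 25600 → 51200 — 2 stops raised (brighter).
Net so far: 3 stops brighter. Shutter speed: 15 → 8 → 4 → 2.

2 s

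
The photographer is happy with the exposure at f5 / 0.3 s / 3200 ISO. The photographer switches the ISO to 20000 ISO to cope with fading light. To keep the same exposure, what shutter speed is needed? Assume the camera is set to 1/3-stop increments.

1/20s

ISO: 3200 → 4000 → 5000 → 6400 → 8000 → 10000 → 12800 → 16000 → 20000 — 2 2/3 stops raised (brighter).
Need 2 2/3 stops darker from the shutter speed: 0.3 → 1/4 → 1/5 → 1/6 → 1/8 → 1/10 → 1/13 → 1/15 → 1/20.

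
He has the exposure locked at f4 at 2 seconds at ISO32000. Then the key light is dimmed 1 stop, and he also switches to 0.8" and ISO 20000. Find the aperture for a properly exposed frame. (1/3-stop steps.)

Scene light: 1 stop darker.
Shutter speed: 2 → 1.6 → 1.3 → 1 → 0.8 — 1 1/3 stops faster (darker).
ISO: 32000 → 25600 → 20000 — 2/3 stop dropped (darker).
Net so far: 3 stops darker. Aperture: f/4 → f/3.5 → f/3.2 → f/2.8 → f/2.5 → f/2.2 → f/2 → f/1.8 → f/1.6 → f/1.4.

f/1.4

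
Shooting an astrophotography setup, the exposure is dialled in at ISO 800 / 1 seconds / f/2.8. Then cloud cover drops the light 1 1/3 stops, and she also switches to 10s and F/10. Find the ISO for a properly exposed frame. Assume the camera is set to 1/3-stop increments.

ISO 2500

Scene light: 1 1/3 stops darker.
Shutter speed: 1 → 1.3 → 1.6 → 2 → 2.5 → 3.2 → 4 → 5 → 6 → 8 → 10 — 3 1/3 stops slower (brighter).
Aperture: f/2.8 → f/3.2 → f/3.5 → f/4 → f/4.5 → f/5 → f/5.6 → f/6.3 → f/7.1 → f/8 → f/9 → f/10 — 3 2/3 stops smaller aperture (darker).
Net so far: 1 2/3 stops darker. ISO: 800 → 1000 → 1250 → 1600 → 2000 → 2500.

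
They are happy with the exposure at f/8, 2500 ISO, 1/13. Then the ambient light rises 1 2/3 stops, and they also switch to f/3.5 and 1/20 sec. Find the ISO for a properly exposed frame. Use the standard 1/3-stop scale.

Scene light: 1 2/3 stops brighter.
Aperture: f/8 → f/7.1 → f/6.3 → f/5.6 → f/5 → f/4.5 → f/4 → f/3.5 — 2 1/3 stops opened up (brighter).
Shutter speed: 1/13 → 1/15 → 1/20 — 2/3 stop shorter (darker).
Net so far: 3 1/3 stops brighter. ISO: 2500 → 2000 → 1600 → 1250 → 1000 → 800 → 640 → 500 → 400 → 320 → 250.

ISO 250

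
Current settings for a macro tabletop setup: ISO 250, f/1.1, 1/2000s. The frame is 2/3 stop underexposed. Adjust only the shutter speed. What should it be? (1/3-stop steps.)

Underexposed by 2/3 stop → need 2/3 stop brighter.
Shutter speed: 1/2000 → 1/1600 → 1/1250.

1/1250s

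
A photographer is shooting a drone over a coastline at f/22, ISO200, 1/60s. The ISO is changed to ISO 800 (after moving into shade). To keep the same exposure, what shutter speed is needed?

ISO: 200 → 400 → 800 — 2 stops raised (brighter).
Need 2 stops darker from the shutter speed: 1/60 → 1/125 → 1/250.

1/250s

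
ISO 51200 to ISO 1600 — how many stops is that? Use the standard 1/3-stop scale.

5 stops

51200 → 40000 → 32000 → 25600 → 20000 → 16000 → 12800 → 10000 → 8000 → 6400 → 5000 → 4000 → 3200 → 2500 → 2000 → 1600 — count the steps: 15 third-stops = 5 stops.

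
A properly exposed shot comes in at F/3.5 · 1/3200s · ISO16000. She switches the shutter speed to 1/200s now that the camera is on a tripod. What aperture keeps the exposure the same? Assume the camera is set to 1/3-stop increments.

Shutter speed: 1/3200 → 1/2500 → 1/2000 → 1/1600 → 1/1250 → 1/1000 → 1/800 → 1/640 → 1/500 → 1/400 → 1/320 → 1/250 → 1/200 — 4 stops slower (brighter).
Need 4 stops darker from the aperture: f/3.5 → f/4 → f/4.5 → f/5 → f/5.6 → f/6.3 → f/7.1 → f/8 → f/9 → f/10 → f/11 → f/13 → f/14.

f/14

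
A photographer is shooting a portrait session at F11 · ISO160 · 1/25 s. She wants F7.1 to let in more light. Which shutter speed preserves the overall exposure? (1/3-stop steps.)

1/60s

Aperture: f/11 → f/10 → f/9 → f/8 → f/7.1 — 1 1/3 stops opened up (brighter).
Need 1 1/3 stops darker from the shutter speed: 1/25 → 1/30 → 1/40 → 1/50 → 1/60.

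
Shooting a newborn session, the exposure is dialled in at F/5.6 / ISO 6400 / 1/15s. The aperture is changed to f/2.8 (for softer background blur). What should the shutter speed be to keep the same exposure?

1/60s

Aperture: f/5.6 → f/4 → f/2.8 — 2 stops wider (brighter).
Need 2 stops darker from the shutter speed: 1/15 → 1/30 → 1/60.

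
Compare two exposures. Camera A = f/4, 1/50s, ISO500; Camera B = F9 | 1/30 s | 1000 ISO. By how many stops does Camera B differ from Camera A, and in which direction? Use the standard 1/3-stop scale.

Aperture: f/4 → f/4.5 → f/5 → f/5.6 → f/6.3 → f/7.1 → f/8 → f/9 — 2 1/3 stops smaller aperture (darker).
Shutter speed: 1/50 → 1/40 → 1/30 — 2/3 stop longer (brighter).
ISO: 500 → 640 → 800 → 1000 — 1 stop raised (brighter).
Net: −2 1/3 +2/3 +1 = −2/3 stops.

2/3 stop darker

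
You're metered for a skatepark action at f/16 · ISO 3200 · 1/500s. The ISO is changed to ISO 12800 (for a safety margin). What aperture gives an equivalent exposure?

f/32

ISO: 3200 → 6400 → 12800 — 2 stops higher (brighter).
Need 2 stops darker from the aperture: f/16 → f/22 → f/32.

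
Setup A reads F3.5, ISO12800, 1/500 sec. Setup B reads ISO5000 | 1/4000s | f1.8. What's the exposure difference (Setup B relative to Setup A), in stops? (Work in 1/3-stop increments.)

2 1/3 stops darker

Aperture: f/3.5 → f/3.2 → f/2.8 → f/2.5 → f/2.2 → f/2 → f/1.8 — 2 stops wider (brighter).
Shutter speed: 1/500 → 1/640 → 1/800 → 1/1000 → 1/1250 → 1/1600 → 1/2000 → 1/2500 → 1/3200 → 1/4000 — 3 stops shorter (darker).
ISO: 12800 → 10000 → 8000 → 6400 → 5000 — 1 1/3 stops dropped (darker).
Net: +2 −3 −1 1/3 = −2 1/3 stops.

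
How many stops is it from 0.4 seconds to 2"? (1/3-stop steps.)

2 1/3 stops

0.4 → 0.5 → 0.6 → 0.8 → 1 → 1.3 → 1.6 → 2 — count the steps: 7 third-stops = 2 1/3 stops.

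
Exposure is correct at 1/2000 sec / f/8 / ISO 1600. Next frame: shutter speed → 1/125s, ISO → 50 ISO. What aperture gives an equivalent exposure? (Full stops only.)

Shutter speed: 1/2000 → 1/1000 → 1/500 → 1/250 → 1/125 — 4 stops slower (brighter).
ISO: 1600 → 800 → 400 → 200 → 100 → 50 — 5 stops lower (darker).
Net change so far: 1 stop darker. Offset with the aperture: f/8 → f/5.6.

f/5.6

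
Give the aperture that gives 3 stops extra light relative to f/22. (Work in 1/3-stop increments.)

f/8

Aperture: f/22 → f/20 → f/18 → f/16 → f/14 → f/13 → f/11 → f/10 → f/9 → f/8 — 3 stops wider (brighter).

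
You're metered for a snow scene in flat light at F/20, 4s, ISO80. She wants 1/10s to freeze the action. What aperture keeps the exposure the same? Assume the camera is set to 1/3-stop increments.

Shutter speed: 4 → 3.2 → 2.5 → 2 → 1.6 → 1.3 → 1 → 0.8 → 0.6 → 0.5 → 0.4 → 0.3 → 1/4 → 1/5 → 1/6 → 1/8 → 1/10 — 5 1/3 stops faster (darker).
Need 5 1/3 stops brighter from the aperture: f/20 → f/18 → f/16 → f/14 → f/13 → f/11 → f/10 → f/9 → f/8 → f/7.1 → f/6.3 → f/5.6 → f/5 → f/4.5 → f/4 → f/3.5 → f/3.2.

f/3.2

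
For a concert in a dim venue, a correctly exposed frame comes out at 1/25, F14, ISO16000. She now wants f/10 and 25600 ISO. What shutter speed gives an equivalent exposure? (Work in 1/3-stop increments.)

Aperture: f/14 → f/13 → f/11 → f/10 — 1 stop wider (brighter).
ISO: 16000 → 20000 → 25600 — 2/3 stop raised (brighter).
Net change so far: 1 2/3 stops brighter. Offset with the shutter speed: 1/25 → 1/30 → 1/40 → 1/50 → 1/60 → 1/80.

1/80s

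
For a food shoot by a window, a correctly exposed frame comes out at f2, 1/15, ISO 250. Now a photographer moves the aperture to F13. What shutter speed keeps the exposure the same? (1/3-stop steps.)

2.5 s

Aperture: f/2 → f/2.2 → f/2.5 → f/2.8 → f/3.2 → f/3.5 → f/4 → f/4.5 → f/5 → f/5.6 → f/6.3 → f/7.1 → f/8 → f/9 → f/10 → f/11 → f/13 — 5 1/3 stops stopped down (darker).
Need 5 1/3 stops brighter from the shutter speed: 1/15 → 1/13 → 1/10 → 1/8 → 1/6 → 1/5 → 1/4 → 0.3 → 0.4 → 0.5 → 0.6 → 0.8 → 1 → 1.3 → 1.6 → 2 → 2.5.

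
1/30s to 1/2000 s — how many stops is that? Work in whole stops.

6 stops

1/30 → 1/60 → 1/125 → 1/250 → 1/500 → 1/1000 → 1/2000 — count the steps: 6 stops.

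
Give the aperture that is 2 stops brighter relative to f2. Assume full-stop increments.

Aperture: f/2 → f/1.4 → f/1.0 — 2 stops larger aperture (brighter).

f/1.0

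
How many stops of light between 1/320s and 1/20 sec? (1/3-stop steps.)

1/320 → 1/250 → 1/200 → 1/160 → 1/125 → 1/100 → 1/80 → 1/60 → 1/50 → 1/40 → 1/30 → 1/25 → 1/20 — count the steps: 12 third-stops = 4 stops.

4 stops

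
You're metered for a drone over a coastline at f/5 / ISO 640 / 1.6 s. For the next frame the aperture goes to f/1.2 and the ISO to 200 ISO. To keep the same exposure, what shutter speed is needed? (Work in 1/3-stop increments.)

Aperture: f/5 → f/4.5 → f/4 → f/3.5 → f/3.2 → f/2.8 → f/2.5 → f/2.2 → f/2 → f/1.8 → f/1.6 → f/1.4 → f/1.2 — 4 stops opened up (brighter).
ISO: 640 → 500 → 400 → 320 → 250 → 200 — 1 2/3 stops lower (darker).
Net change so far: 2 1/3 stops brighter. Offset with the shutter speed: 1.6 → 1.3 → 1 → 0.8 → 0.6 → 0.5 → 0.4 → 0.3.

0.3 s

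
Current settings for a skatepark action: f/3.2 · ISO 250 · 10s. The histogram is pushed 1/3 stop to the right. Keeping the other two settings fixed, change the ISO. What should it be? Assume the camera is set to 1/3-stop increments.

Overexposed by 1/3 stop → need 1/3 stop darker.
ISO: 250 → 200.

ISO 200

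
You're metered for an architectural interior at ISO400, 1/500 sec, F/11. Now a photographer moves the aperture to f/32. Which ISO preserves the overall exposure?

ISO 3200

Aperture: f/11 → f/16 → f/22 → f/32 — 3 stops stopped down (darker).
Need 3 stops brighter from the ISO: 400 → 800 → 1600 → 3200.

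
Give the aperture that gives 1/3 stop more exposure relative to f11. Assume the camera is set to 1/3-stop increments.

f/10

Aperture: f/11 → f/10 — 1/3 stop wider (brighter).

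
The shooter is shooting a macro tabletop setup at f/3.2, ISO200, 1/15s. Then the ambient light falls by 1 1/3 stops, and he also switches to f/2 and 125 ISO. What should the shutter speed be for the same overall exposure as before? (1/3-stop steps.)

Scene light: 1 1/3 stops darker.
Aperture: f/3.2 → f/2.8 → f/2.5 → f/2.2 → f/2 — 1 1/3 stops opened up (brighter).
ISO: 200 → 160 → 125 — 2/3 stop lower (darker).
Net so far: 2/3 stop darker. Shutter speed: 1/15 → 1/13 → 1/10.

1/10s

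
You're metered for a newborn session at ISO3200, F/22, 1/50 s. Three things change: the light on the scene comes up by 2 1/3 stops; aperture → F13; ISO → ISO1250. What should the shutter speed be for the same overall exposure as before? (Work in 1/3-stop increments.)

Scene light: 2 1/3 stops brighter.
Aperture: f/22 → f/20 → f/18 → f/16 → f/14 → f/13 — 1 2/3 stops opened up (brighter).
ISO: 3200 → 2500 → 2000 → 1600 → 1250 — 1 1/3 stops lower (darker).
Net so far: 2 2/3 stops brighter. Shutter speed: 1/50 → 1/60 → 1/80 → 1/100 → 1/125 → 1/160 → 1/200 → 1/250 → 1/320.

1/320s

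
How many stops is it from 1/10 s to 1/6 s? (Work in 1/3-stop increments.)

1/10 → 1/8 → 1/6 — count the steps: 2 third-stops = 2/3 stop.

2/3 stop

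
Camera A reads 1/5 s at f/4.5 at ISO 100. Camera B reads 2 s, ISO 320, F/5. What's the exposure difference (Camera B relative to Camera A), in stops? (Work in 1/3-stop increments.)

Aperture: f/4.5 → f/5 — 1/3 stop narrower (darker).
Shutter speed: 1/5 → 1/4 → 0.3 → 0.4 → 0.5 → 0.6 → 0.8 → 1 → 1.3 → 1.6 → 2 — 3 1/3 stops longer (brighter).
ISO: 100 → 125 → 160 → 200 → 250 → 320 — 1 2/3 stops raised (brighter).
Net: −1/3 +3 1/3 +1 2/3 = +4 2/3 stops.

4 2/3 stops brighter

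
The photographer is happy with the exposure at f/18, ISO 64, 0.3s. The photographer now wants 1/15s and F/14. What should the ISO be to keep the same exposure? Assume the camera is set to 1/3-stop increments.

Shutter speed: 0.3 → 1/4 → 1/5 → 1/6 → 1/8 → 1/10 → 1/13 → 1/15 — 2 1/3 stops shorter (darker).
Aperture: f/18 → f/16 → f/14 — 2/3 stop opened up (brighter).
Net change so far: 1 2/3 stops darker. Offset with the ISO: 64 → 80 → 100 → 125 → 160 → 200.

ISO 200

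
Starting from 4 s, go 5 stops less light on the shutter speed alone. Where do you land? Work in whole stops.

1/8s

Shutter speed: 4 → 2 → 1 → 1/2 → 1/4 → 1/8 — 5 stops shorter (darker).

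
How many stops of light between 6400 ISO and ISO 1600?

2 stops

6400 → 3200 → 1600 — count the steps: 2 stops.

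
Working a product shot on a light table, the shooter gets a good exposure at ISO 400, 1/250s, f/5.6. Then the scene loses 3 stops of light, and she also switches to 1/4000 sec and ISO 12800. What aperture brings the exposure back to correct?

Scene light: 3 stops darker.
Shutter speed: 1/250 → 1/500 → 1/1000 → 1/2000 → 1/4000 — 4 stops shorter (darker).
ISO: 400 → 800 → 1600 → 3200 → 6400 → 12800 — 5 stops higher (brighter).
Net so far: 2 stops darker. Aperture: f/5.6 → f/4 → f/2.8.

f/2.8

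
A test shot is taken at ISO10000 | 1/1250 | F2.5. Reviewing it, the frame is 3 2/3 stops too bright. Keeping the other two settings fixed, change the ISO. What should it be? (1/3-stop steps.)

ISO 800

Overexposed by 3 2/3 stops → need 3 2/3 stops darker.
ISO: 10000 → 8000 → 6400 → 5000 → 4000 → 3200 → 2500 → 2000 → 1600 → 1250 → 1000 → 800.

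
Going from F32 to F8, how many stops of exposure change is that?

f/32 → f/22 → f/16 → f/11 → f/8 — count the steps: 4 stops.

4 stops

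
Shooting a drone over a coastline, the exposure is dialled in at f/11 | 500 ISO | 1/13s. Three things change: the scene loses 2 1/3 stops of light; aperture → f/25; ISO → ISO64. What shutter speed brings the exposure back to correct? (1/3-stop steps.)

15 s

Scene light: 2 1/3 stops darker.
Aperture: f/11 → f/13 → f/14 → f/16 → f/18 → f/20 → f/22 → f/25 — 2 1/3 stops narrower (darker).
ISO: 500 → 400 → 320 → 250 → 200 → 160 → 125 → 100 → 80 → 64 — 3 stops lower (darker).
Net so far: 7 2/3 stops darker. Shutter speed: 1/13 → 1/10 → 1/8 → 1/6 → 1/5 → 1/4 → 0.3 → 0.4 → 0.5 → 0.6 → 0.8 → 1 → 1.3 → 1.6 → 2 → 2.5 → 3.2 → 4 → 5 → 6 → 8 → 10 → 13 → 15.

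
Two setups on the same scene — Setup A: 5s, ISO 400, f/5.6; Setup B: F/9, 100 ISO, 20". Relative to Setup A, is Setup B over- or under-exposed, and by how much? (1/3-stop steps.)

Aperture: f/5.6 → f/6.3 → f/7.1 → f/8 → f/9 — 1 1/3 stops stopped down (darker).
Shutter speed: 5 → 6 → 8 → 10 → 13 → 15 → 20 — 2 stops longer (brighter).
ISO: 400 → 320 → 250 → 200 → 160 → 125 → 100 — 2 stops lower (darker).
Net: −1 1/3 +2 −2 = −1 1/3 stops.

1 1/3 stops darker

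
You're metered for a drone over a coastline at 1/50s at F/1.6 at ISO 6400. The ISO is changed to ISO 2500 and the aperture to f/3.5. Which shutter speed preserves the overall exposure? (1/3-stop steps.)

1/4s

ISO: 6400 → 5000 → 4000 → 3200 → 2500 — 1 1/3 stops lower (darker).
Aperture: f/1.6 → f/1.8 → f/2 → f/2.2 → f/2.5 → f/2.8 → f/3.2 → f/3.5 — 2 1/3 stops narrower (darker).
Net change so far: 3 2/3 stops darker. Offset with the shutter speed: 1/50 → 1/40 → 1/30 → 1/25 → 1/20 → 1/15 → 1/13 → 1/10 → 1/8 → 1/6 → 1/5 → 1/4.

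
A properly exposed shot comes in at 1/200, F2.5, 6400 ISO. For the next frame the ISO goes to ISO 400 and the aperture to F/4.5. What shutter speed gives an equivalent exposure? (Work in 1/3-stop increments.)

1/4s

ISO: 6400 → 5000 → 4000 → 3200 → 2500 → 2000 → 1600 → 1250 → 1000 → 800 → 640 → 500 → 400 — 4 stops lower (darker).
Aperture: f/2.5 → f/2.8 → f/3.2 → f/3.5 → f/4 → f/4.5 — 1 2/3 stops narrower (darker).
Net change so far: 5 2/3 stops darker. Offset with the shutter speed: 1/200 → 1/160 → 1/125 → 1/100 → 1/80 → 1/60 → 1/50 → 1/40 → 1/30 → 1/25 → 1/20 → 1/15 → 1/13 → 1/10 → 1/8 → 1/6 → 1/5 → 1/4.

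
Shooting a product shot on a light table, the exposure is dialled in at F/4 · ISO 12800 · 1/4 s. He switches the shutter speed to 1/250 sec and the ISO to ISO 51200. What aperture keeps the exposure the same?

f/1.0

Shutter speed: 1/4 → 1/8 → 1/15 → 1/30 → 1/60 → 1/125 → 1/250 — 6 stops faster (darker).
ISO: 12800 → 25600 → 51200 — 2 stops raised (brighter).
Net change so far: 4 stops darker. Offset with the aperture: f/4 → f/2.8 → f/2 → f/1.4 → f/1.0.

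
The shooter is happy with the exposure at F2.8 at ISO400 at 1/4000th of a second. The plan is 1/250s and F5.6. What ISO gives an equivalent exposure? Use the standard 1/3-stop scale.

ISO 100

Shutter speed: 1/4000 → 1/3200 → 1/2500 → 1/2000 → 1/1600 → 1/1250 → 1/1000 → 1/800 → 1/640 → 1/500 → 1/400 → 1/320 → 1/250 — 4 stops slower (brighter).
Aperture: f/2.8 → f/3.2 → f/3.5 → f/4 → f/4.5 → f/5 → f/5.6 — 2 stops stopped down (darker).
Net change so far: 2 stops brighter. Offset with the ISO: 400 → 320 → 250 → 200 → 160 → 125 → 100.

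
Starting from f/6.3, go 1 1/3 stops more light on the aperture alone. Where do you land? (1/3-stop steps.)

f/4

Aperture: f/6.3 → f/5.6 → f/5 → f/4.5 → f/4 — 1 1/3 stops wider (brighter).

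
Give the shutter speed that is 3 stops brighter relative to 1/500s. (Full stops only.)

1/60s

Shutter speed: 1/500 → 1/250 → 1/125 → 1/60 — 3 stops slower (brighter).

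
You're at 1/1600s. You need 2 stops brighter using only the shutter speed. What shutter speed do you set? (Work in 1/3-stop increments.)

1/400s

Shutter speed: 1/1600 → 1/1250 → 1/1000 → 1/800 → 1/640 → 1/500 → 1/400 — 2 stops longer (brighter).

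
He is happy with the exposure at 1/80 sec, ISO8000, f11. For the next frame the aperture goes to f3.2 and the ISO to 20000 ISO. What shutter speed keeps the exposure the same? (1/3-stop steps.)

Aperture: f/11 → f/10 → f/9 → f/8 → f/7.1 → f/6.3 → f/5.6 → f/5 → f/4.5 → f/4 → f/3.5 → f/3.2 — 3 2/3 stops larger aperture (brighter).
ISO: 8000 → 10000 → 12800 → 16000 → 20000 — 1 1/3 stops higher (brighter).
Net change so far: 5 stops brighter. Offset with the shutter speed: 1/80 → 1/100 → 1/125 → 1/160 → 1/200 → 1/250 → 1/320 → 1/400 → 1/500 → 1/640 → 1/800 → 1/1000 → 1/1250 → 1/1600 → 1/2000 → 1/2500.

1/2500s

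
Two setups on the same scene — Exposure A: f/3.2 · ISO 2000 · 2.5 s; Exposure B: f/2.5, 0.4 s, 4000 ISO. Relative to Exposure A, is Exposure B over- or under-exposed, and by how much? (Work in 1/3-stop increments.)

Aperture: f/3.2 → f/2.8 → f/2.5 — 2/3 stop opened up (brighter).
Shutter speed: 2.5 → 2 → 1.6 → 1.3 → 1 → 0.8 → 0.6 → 0.5 → 0.4 — 2 2/3 stops shorter (darker).
ISO: 2000 → 2500 → 3200 → 4000 — 1 stop raised (brighter).
Net: +2/3 −2 2/3 +1 = −1 stop.

1 stop darker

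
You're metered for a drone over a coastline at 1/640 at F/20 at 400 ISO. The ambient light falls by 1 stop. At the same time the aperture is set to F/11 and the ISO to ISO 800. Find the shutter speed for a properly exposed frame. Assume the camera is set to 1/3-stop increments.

1/2000s

Scene light: 1 stop darker.
Aperture: f/20 → f/18 → f/16 → f/14 → f/13 → f/11 — 1 2/3 stops larger aperture (brighter).
ISO: 400 → 500 → 640 → 800 — 1 stop raised (brighter).
Net so far: 1 2/3 stops brighter. Shutter speed: 1/640 → 1/800 → 1/1000 → 1/1250 → 1/1600 → 1/2000.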